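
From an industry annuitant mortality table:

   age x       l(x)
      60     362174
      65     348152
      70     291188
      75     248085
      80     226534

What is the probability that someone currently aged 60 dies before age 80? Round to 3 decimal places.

0.375

P(die before 80 | alive at 60) = 1 − l(80)/l(60) = 1 − 226534/362174 = (135640)/362174 = 0.374516.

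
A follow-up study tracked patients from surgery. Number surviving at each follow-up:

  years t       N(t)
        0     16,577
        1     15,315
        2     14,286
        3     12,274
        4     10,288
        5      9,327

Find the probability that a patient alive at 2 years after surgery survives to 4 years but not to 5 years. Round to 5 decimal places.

This is the probability of reaching 4 but not 5, conditional on being alive at 2: (N(4) − N(5)) / N(2).
= (10,288 − 9,327) / 14,286 = 961 / 14,286 = 0.067269.

0.06727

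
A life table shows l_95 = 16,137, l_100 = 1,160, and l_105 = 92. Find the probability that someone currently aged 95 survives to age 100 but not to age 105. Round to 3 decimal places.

0.066

We want 5|5q95 = (l_100 − l_105)/l_95.
This is the probability of reaching 100 but not 105, conditional on being alive at 95: (l_100 − l_105) / l_95.
= (1,160 − 92) / 16,137 = 1,068 / 16,137 = 0.066183.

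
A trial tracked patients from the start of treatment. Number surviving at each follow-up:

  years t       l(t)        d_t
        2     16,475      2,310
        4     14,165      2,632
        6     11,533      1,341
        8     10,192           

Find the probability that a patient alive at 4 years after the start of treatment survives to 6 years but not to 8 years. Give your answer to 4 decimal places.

This is the probability of reaching 6 but not 8, conditional on being alive at 4: (l(6) − l(8)) / l(4).
= (11,533 − 10,192) / 14,165 = 1,341 / 14,165 = 0.094670.

0.0947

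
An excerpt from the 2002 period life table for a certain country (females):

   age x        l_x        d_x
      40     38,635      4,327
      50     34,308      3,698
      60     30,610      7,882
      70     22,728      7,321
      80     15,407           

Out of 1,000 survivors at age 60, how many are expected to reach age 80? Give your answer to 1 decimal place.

The relevant probability is 15,407/30,610 = 0.503332.
Expected number = 1,000 × 0.503332 = 503.3.

503.3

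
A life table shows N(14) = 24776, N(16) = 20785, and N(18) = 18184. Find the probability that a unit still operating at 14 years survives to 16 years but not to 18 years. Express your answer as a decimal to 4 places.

This is the probability of reaching 16 but not 18, conditional on being operational at 14: (N(16) − N(18)) / N(14).
= (20785 − 18184) / 24776 = 2601 / 24776 = 0.104981.

0.1050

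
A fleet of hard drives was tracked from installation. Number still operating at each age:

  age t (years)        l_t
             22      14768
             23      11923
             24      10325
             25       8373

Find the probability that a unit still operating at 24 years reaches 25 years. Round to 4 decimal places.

The conditional survival probability is l_25/l_24 = 8373/10325 = 0.810944.

0.8109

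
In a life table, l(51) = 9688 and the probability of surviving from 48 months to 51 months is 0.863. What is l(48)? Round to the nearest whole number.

l(48) = l(51) / p = 9688 / 0.863 = 11226.

11226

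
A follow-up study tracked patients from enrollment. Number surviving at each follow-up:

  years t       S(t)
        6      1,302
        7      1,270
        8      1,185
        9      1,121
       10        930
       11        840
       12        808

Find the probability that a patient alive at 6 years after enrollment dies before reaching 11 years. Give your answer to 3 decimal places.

0.355

P(die before 11 | alive at 6) = 1 − S(11)/S(6) = 1 − 840/1,302 = (462)/1,302 = 0.354839.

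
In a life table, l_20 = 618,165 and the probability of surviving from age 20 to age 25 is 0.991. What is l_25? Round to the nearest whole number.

612602

l_25 = l_20 × p = 618,165 × 0.991 = 612602.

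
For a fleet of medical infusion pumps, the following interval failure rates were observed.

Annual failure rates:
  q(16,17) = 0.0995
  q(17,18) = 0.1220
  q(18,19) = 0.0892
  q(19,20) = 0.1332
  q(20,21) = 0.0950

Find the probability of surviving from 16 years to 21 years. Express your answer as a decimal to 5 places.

Chaining the interval survival probabilities: (1 − 0.0995) × (1 − 0.1220) × (1 − 0.0892) × (1 − 0.1332) × (1 − 0.0950).
= 0.9005 × 0.8780 × 0.9108 × 0.8668 × 0.9050 = 0.564896.

0.56490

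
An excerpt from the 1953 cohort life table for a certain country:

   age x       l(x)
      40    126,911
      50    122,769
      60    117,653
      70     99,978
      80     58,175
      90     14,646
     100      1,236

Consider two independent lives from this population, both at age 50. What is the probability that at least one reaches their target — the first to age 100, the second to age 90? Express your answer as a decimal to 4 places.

0.1282

p₁ = l(100)/l(50) = 1,236/122,769 = 0.010068; p₂ = l(90)/l(50) = 14,646/122,769 = 0.119297.
P(at least one) = 1 − (1−p₁)(1−p₂) = 1 − 0.989932 × 0.880703 = 0.128164.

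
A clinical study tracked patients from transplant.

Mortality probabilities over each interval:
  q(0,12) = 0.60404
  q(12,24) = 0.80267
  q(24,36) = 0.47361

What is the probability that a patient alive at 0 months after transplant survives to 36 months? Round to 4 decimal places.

0.0411

Survival from 0 to 36 is the product of surviving each interval: (1 − 0.60404) × (1 − 0.80267) × (1 − 0.47361).
= 0.39596 × 0.19733 × 0.52639 = 0.041129.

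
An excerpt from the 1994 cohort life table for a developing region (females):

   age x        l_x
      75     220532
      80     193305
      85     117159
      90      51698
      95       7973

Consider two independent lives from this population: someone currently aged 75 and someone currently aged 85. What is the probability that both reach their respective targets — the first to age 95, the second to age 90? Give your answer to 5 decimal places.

p₁ = l_95/l_75 = 7973/220532 = 0.036153; p₂ = l_90/l_85 = 51698/117159 = 0.441264.
P(both) = p₁ × p₂ = 0.036153 × 0.441264 = 0.015953.

0.01595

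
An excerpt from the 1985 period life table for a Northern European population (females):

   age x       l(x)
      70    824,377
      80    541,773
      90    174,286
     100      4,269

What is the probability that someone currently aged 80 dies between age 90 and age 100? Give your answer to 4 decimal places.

This is the probability of reaching 90 but not 100, conditional on being alive at 80: (l(90) − l(100)) / l(80).
= (174,286 − 4,269) / 541,773 = 170,017 / 541,773 = 0.313816.

0.3138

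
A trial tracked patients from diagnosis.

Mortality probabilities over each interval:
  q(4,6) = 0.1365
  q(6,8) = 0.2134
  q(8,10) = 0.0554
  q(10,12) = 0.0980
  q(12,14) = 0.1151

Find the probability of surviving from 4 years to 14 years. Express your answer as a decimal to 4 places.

0.5121

The overall survival probability is (1 − 0.1365) × (1 − 0.2134) × (1 − 0.0554) × (1 − 0.0980) × (1 − 0.1151).
= 0.8635 × 0.7866 × 0.9446 × 0.9020 × 0.8849 = 0.512112.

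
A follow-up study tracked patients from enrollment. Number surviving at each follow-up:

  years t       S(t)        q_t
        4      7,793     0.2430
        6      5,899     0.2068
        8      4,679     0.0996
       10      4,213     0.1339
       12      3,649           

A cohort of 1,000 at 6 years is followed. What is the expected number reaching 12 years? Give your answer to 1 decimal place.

618.6

The relevant probability is 3,649/5,899 = 0.618579.
Expected number = 1,000 × 0.618579 = 618.6.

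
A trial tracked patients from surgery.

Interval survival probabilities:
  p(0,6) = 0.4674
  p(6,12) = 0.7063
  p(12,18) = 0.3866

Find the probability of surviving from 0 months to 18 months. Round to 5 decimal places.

Chaining the interval survival probabilities: 0.4674 × 0.7063 × 0.3866.
= 0.127626.

0.12763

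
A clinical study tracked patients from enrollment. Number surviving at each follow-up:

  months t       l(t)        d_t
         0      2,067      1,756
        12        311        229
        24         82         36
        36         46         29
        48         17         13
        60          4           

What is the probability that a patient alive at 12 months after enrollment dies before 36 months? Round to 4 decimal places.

P(die before 36 | alive at 12) = 1 − l(36)/l(12) = 1 − 46/311 = (265)/311 = 0.852090.

0.8521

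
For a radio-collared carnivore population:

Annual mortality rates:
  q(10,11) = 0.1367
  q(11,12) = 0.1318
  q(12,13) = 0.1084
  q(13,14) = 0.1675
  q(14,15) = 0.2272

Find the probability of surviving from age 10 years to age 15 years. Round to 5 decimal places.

Survival from 10 to 15 is the product of surviving each interval: (1 − 0.1367) × (1 − 0.1318) × (1 − 0.1084) × (1 − 0.1675) × (1 − 0.2272).
= 0.8633 × 0.8682 × 0.8916 × 0.8325 × 0.7728 = 0.429935.

0.42994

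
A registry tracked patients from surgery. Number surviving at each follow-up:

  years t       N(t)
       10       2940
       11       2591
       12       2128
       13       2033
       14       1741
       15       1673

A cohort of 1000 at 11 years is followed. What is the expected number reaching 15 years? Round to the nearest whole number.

646

The relevant probability is 1673/2591 = 0.645697.
Expected number = 1000 × 0.645697 = 646.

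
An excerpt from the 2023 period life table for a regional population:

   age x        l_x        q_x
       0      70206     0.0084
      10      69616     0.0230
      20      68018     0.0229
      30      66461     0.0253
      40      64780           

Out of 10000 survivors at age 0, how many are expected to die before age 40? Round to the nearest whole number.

The relevant probability is 1 − 64780/70206 = 0.077287.
Expected number = 10000 × 0.077287 = 773.

773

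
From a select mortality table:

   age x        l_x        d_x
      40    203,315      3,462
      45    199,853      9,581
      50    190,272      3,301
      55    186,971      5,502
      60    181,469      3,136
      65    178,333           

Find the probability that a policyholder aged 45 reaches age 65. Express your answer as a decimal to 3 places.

We want 20p45 = l_65/l_45.
The conditional survival probability is l_65/l_45 = 178,333/199,853 = 0.892321.

0.892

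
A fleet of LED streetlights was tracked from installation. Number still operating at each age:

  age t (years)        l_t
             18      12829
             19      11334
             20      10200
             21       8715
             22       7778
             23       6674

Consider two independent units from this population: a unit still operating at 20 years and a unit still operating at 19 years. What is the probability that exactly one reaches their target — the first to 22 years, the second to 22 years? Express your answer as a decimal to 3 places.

p₁ = l_22/l_20 = 7778/10200 = 0.762549; p₂ = l_22/l_19 = 7778/11334 = 0.686254.
P(exactly one) = p₁(1−p₂) + (1−p₁)p₂ = 0.239247 + 0.162952 = 0.402198.

0.402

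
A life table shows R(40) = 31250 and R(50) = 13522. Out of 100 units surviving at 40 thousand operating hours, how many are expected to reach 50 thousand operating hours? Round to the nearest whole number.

The relevant probability is 13522/31250 = 0.432704.
Expected number = 100 × 0.432704 = 43.

43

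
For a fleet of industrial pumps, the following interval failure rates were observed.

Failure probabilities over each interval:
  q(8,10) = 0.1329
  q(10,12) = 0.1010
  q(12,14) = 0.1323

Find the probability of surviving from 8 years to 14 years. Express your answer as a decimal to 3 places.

0.676

P(survive 8→14) = (1 − 0.1329) × (1 − 0.1010) × (1 − 0.1323).
= 0.8671 × 0.8990 × 0.8677 = 0.676392.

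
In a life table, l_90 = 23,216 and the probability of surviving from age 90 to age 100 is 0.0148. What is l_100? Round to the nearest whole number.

l_100 = l_90 × p = 23,216 × 0.0148 = 344.

344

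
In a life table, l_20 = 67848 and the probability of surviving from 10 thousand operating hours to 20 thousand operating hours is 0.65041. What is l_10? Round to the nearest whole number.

l_10 = l_20 / p = 67848 / 0.65041 = 104316.

104316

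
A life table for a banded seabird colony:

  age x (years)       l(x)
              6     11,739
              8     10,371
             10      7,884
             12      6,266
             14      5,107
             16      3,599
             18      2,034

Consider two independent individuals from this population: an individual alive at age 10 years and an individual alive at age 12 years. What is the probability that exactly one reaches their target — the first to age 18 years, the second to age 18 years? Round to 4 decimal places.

p₁ = l(18)/l(10) = 2,034/7,884 = 0.257991; p₂ = l(18)/l(12) = 2,034/6,266 = 0.324609.
P(exactly one) = p₁(1−p₂) + (1−p₁)p₂ = 0.174245 + 0.240863 = 0.415108.

0.4151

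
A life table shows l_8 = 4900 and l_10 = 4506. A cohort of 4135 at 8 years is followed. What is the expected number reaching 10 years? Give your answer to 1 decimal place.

The relevant probability is 4506/4900 = 0.919592.
Expected number = 4135 × 0.919592 = 3802.5.

3802.5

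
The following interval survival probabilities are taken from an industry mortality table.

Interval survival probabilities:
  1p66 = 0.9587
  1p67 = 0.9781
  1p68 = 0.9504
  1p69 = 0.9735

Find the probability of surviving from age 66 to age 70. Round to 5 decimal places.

0.86758

4p66 = 0.9587 × 0.9781 × 0.9504 × 0.9735.
= 0.867578.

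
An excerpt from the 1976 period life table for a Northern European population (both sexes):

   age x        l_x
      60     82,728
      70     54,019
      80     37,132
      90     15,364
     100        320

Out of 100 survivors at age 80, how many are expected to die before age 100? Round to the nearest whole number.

The relevant probability is 1 − 320/37,132 = 0.991382.
Expected number = 100 × 0.991382 = 99.

99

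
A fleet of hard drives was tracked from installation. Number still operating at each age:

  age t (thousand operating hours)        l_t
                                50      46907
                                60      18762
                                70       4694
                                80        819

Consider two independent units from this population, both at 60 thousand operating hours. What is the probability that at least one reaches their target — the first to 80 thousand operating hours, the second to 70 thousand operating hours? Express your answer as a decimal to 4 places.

0.2829

p₁ = l_80/l_60 = 819/18762 = 0.043652; p₂ = l_70/l_60 = 4694/18762 = 0.250187.
P(at least one) = 1 − (1−p₁)(1−p₂) = 1 − 0.956348 × 0.749813 = 0.282918.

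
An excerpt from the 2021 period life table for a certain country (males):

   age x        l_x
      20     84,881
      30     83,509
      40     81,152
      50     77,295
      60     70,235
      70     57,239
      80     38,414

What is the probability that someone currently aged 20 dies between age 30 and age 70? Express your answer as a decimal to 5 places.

We want 10|40q20 = (l_30 − l_70)/l_20.
This is the probability of reaching 30 but not 70, conditional on being alive at 20: (l_30 − l_70) / l_20.
= (83,509 − 57,239) / 84,881 = 26,270 / 84,881 = 0.309492.

0.30949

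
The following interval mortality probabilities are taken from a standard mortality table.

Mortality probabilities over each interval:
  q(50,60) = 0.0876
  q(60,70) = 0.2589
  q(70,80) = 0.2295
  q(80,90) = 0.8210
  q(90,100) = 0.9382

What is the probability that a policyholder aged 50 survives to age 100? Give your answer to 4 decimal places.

0.0058

Survival from 50 to 100 is the product of surviving each interval: (1 − 0.0876) × (1 − 0.2589) × (1 − 0.2295) × (1 − 0.8210) × (1 − 0.9382).
= 0.9124 × 0.7411 × 0.7705 × 0.1790 × 0.0618 = 0.005763.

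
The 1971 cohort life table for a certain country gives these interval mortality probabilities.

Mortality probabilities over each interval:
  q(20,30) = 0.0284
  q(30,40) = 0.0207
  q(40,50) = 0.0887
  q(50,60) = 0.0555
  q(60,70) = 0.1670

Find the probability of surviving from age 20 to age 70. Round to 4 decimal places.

The overall survival probability is (1 − 0.0284) × (1 − 0.0207) × (1 − 0.0887) × (1 − 0.0555) × (1 − 0.1670).
= 0.9716 × 0.9793 × 0.9113 × 0.9445 × 0.8330 = 0.682200.

0.6822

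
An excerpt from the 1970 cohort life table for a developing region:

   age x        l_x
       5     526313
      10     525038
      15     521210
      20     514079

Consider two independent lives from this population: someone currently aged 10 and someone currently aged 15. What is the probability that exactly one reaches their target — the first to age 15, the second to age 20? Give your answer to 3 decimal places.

p₁ = l_15/l_10 = 521210/525038 = 0.992709; p₂ = l_20/l_15 = 514079/521210 = 0.986318.
P(exactly one) = p₁(1−p₂) + (1−p₁)p₂ = 0.013582 + 0.007191 = 0.020773.

0.021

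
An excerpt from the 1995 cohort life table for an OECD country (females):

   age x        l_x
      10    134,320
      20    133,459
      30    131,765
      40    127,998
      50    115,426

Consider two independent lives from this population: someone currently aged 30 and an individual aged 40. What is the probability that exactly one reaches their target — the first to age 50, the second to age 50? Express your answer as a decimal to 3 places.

p₁ = l_50/l_30 = 115,426/131,765 = 0.875999; p₂ = l_50/l_40 = 115,426/127,998 = 0.901780.
P(exactly one) = p₁(1−p₂) + (1−p₁)p₂ = 0.086041 + 0.111822 = 0.197862.

0.198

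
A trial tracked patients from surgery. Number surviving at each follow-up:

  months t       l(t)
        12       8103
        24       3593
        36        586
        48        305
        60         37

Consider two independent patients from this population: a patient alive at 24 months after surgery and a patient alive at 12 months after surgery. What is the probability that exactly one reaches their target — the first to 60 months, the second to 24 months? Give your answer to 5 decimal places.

p₁ = l(60)/l(24) = 37/3593 = 0.010298; p₂ = l(24)/l(12) = 3593/8103 = 0.443416.
P(exactly one) = p₁(1−p₂) + (1−p₁)p₂ = 0.005732 + 0.438850 = 0.444581.

0.44458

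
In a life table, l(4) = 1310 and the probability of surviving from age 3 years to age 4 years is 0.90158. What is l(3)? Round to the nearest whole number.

1453

l(3) = l(4) / p = 1310 / 0.90158 = 1453.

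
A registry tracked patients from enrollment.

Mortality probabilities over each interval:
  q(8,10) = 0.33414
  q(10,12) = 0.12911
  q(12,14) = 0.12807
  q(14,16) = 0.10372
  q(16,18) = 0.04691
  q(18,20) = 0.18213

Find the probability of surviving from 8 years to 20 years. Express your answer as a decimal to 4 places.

0.3533

P(survive 8→20) = (1 − 0.33414) × (1 − 0.12911) × (1 − 0.12807) × (1 − 0.10372) × (1 − 0.04691) × (1 − 0.18213).
= 0.66586 × 0.87089 × 0.87193 × 0.89628 × 0.95309 × 0.81787 = 0.353256.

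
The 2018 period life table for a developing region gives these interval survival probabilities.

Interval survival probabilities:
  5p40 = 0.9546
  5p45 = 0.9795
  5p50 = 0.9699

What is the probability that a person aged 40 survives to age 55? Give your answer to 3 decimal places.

0.907

Survival from 40 to 55 is the product of surviving each interval: 0.9546 × 0.9795 × 0.9699.
= 0.906886.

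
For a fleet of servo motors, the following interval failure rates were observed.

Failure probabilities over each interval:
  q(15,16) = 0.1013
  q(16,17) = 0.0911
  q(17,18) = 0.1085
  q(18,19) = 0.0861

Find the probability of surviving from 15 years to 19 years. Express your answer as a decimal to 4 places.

0.6655

Survival from 15 to 19 is the product of surviving each interval: (1 − 0.1013) × (1 − 0.0911) × (1 − 0.1085) × (1 − 0.0861).
= 0.8987 × 0.9089 × 0.8915 × 0.9139 = 0.665504.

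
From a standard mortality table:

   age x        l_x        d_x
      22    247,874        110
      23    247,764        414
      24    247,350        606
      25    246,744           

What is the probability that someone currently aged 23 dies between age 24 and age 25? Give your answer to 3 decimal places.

We want 1|1q23 = (l_24 − l_25)/l_23.
This is the probability of reaching 24 but not 25, conditional on being alive at 23: (l_24 − l_25) / l_23.
= (247,350 − 246,744) / 247,764 = 606 / 247,764 = 0.002446.

0.002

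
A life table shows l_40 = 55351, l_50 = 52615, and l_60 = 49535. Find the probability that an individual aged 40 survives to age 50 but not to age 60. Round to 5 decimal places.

0.05564

This is the probability of reaching 50 but not 60, conditional on being alive at 40: (l_50 − l_60) / l_40.
= (52615 − 49535) / 55351 = 3080 / 55351 = 0.055645.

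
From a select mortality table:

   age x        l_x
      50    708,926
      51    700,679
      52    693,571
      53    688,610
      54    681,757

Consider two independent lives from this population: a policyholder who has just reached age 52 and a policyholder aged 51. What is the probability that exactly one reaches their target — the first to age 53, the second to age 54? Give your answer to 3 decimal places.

0.034

p₁ = l_53/l_52 = 688,610/693,571 = 0.992847; p₂ = l_54/l_51 = 681,757/700,679 = 0.972995.
P(exactly one) = p₁(1−p₂) + (1−p₁)p₂ = 0.026812 + 0.006960 = 0.033772.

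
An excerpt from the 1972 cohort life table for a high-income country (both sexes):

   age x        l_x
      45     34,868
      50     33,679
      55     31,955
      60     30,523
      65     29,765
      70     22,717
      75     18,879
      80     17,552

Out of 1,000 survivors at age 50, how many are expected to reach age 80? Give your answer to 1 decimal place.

The relevant probability is 17,552/33,679 = 0.521156.
Expected number = 1,000 × 0.521156 = 521.2.

521.2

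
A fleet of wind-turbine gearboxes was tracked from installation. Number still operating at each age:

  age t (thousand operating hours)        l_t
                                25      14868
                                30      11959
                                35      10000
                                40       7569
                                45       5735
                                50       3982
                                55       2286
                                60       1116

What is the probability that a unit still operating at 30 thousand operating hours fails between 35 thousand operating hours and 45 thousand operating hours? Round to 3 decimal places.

This is the probability of reaching 35 but not 45, conditional on being operational at 30: (l_35 − l_45) / l_30.
= (10000 − 5735) / 11959 = 4265 / 11959 = 0.356635.

0.357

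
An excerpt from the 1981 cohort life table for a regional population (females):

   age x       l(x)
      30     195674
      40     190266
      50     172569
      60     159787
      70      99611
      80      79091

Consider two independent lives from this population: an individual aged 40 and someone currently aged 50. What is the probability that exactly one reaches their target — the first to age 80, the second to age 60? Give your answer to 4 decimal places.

p₁ = l(80)/l(40) = 79091/190266 = 0.415686; p₂ = l(60)/l(50) = 159787/172569 = 0.925931.
P(exactly one) = p₁(1−p₂) + (1−p₁)p₂ = 0.030789 + 0.541034 = 0.571824.

0.5718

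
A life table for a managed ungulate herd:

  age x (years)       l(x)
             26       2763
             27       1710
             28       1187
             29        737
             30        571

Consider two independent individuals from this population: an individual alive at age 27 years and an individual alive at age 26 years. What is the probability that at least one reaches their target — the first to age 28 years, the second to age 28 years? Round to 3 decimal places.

p₁ = l(28)/l(27) = 1187/1710 = 0.694152; p₂ = l(28)/l(26) = 1187/2763 = 0.429606.
P(at least one) = 1 − (1−p₁)(1−p₂) = 1 − 0.305848 × 0.570394 = 0.825546.

0.826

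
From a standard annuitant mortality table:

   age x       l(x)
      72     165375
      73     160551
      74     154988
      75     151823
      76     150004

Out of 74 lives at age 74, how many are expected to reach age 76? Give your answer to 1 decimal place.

71.6

The relevant probability is 150004/154988 = 0.967843.
Expected number = 74 × 0.967843 = 71.6.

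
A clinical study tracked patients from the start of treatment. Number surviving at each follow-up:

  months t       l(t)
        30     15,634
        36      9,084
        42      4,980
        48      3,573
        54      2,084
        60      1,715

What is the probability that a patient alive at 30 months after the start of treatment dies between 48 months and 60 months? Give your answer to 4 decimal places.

This is the probability of reaching 48 but not 60, conditional on being alive at 30: (l(48) − l(60)) / l(30).
= (3,573 − 1,715) / 15,634 = 1,858 / 15,634 = 0.118844.

0.1188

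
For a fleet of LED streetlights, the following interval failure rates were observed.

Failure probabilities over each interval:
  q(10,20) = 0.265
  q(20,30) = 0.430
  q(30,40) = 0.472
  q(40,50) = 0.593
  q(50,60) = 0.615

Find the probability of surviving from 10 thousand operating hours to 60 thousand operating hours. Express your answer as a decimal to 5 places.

Chaining the interval survival probabilities: (1 − 0.265) × (1 − 0.430) × (1 − 0.472) × (1 − 0.593) × (1 − 0.615).
= 0.735 × 0.570 × 0.528 × 0.407 × 0.385 = 0.034662.

0.03466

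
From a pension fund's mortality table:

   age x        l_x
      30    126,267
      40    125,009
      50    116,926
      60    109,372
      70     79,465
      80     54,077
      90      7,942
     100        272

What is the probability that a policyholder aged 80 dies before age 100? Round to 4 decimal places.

0.9950

P(die before 100 | alive at 80) = 1 − l_100/l_80 = 1 − 272/54,077 = (53,805)/54,077 = 0.994970.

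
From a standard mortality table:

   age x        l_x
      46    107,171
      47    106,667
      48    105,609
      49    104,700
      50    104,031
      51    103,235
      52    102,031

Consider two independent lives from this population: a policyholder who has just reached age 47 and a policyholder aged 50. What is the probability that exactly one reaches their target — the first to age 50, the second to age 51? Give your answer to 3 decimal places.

0.032

p₁ = l_50/l_47 = 104,031/106,667 = 0.975288; p₂ = l_51/l_50 = 103,235/104,031 = 0.992348.
P(exactly one) = p₁(1−p₂) + (1−p₁)p₂ = 0.007463 + 0.024523 = 0.031986.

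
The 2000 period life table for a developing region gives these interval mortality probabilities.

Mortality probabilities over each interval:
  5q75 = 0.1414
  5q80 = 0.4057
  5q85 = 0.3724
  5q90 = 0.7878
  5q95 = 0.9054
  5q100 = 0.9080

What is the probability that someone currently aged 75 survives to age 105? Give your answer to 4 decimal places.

Chaining the interval survival probabilities: (1 − 0.1414) × (1 − 0.4057) × (1 − 0.3724) × (1 − 0.7878) × (1 − 0.9054) × (1 − 0.9080).
= 0.8586 × 0.5943 × 0.6276 × 0.2122 × 0.0946 × 0.0920 = 0.000591.

0.0006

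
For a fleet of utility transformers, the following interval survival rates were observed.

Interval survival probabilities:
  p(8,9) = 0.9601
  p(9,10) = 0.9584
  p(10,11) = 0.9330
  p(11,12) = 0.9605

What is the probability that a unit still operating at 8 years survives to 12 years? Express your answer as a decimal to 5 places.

0.82460

Chaining the interval survival probabilities: 0.9601 × 0.9584 × 0.9330 × 0.9605.
= 0.824598.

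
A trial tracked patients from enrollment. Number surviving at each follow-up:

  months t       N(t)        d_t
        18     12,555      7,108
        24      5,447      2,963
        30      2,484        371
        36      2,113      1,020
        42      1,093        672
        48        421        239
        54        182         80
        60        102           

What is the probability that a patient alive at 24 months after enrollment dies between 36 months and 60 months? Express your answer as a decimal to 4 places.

0.3692

This is the probability of reaching 36 but not 60, conditional on being alive at 24: (N(36) − N(60)) / N(24).
= (2,113 − 102) / 5,447 = 2,011 / 5,447 = 0.369194.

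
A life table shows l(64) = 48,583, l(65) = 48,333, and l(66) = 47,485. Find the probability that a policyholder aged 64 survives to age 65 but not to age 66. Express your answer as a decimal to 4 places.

0.0175

This is the probability of reaching 65 but not 66, conditional on being alive at 64: (l(65) − l(66)) / l(64).
= (48,333 − 47,485) / 48,583 = 848 / 48,583 = 0.017455.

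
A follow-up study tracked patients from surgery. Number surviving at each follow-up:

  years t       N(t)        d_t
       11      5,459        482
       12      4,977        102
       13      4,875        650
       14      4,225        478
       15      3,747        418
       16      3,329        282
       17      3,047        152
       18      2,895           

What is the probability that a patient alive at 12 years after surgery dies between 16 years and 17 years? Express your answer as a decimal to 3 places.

0.057

This is the probability of reaching 16 but not 17, conditional on being alive at 12: (N(16) − N(17)) / N(12).
= (3,329 − 3,047) / 4,977 = 282 / 4,977 = 0.056661.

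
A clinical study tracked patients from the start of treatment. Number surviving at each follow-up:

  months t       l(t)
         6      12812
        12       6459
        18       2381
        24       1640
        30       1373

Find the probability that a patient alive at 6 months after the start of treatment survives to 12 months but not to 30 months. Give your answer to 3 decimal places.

0.397

This is the probability of reaching 12 but not 30, conditional on being alive at 6: (l(12) − l(30)) / l(6).
= (6459 − 1373) / 12812 = 5086 / 12812 = 0.396972.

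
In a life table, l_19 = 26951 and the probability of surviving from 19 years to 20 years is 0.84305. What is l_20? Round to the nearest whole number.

22721

l_20 = l_19 × p = 26951 × 0.84305 = 22721.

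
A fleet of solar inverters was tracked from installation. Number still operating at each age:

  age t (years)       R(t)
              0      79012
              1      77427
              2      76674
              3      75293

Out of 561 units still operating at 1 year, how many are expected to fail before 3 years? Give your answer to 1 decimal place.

15.5

The relevant probability is 1 − 75293/77427 = 0.027561.
Expected number = 561 × 0.027561 = 15.5.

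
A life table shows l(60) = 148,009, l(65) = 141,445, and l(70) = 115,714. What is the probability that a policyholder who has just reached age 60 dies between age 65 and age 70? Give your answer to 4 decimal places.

0.1738

This is the probability of reaching 65 but not 70, conditional on being alive at 60: (l(65) − l(70)) / l(60).
= (141,445 − 115,714) / 148,009 = 25,731 / 148,009 = 0.173848.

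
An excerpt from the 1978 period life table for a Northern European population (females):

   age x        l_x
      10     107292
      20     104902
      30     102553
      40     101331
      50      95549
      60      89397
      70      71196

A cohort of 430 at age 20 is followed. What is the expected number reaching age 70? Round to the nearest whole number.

292

The relevant probability is 71196/104902 = 0.678691.
Expected number = 430 × 0.678691 = 292.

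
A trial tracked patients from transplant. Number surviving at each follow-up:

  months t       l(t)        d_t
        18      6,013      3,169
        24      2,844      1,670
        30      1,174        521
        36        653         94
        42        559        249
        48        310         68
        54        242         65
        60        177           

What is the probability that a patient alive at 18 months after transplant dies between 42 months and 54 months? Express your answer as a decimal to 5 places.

This is the probability of reaching 42 but not 54, conditional on being alive at 18: (l(42) − l(54)) / l(18).
= (559 − 242) / 6,013 = 317 / 6,013 = 0.052719.

0.05272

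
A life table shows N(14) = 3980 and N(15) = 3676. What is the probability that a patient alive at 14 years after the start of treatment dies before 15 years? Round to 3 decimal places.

P(die before 15 | alive at 14) = 1 − N(15)/N(14) = 1 − 3676/3980 = (304)/3980 = 0.076382.

0.076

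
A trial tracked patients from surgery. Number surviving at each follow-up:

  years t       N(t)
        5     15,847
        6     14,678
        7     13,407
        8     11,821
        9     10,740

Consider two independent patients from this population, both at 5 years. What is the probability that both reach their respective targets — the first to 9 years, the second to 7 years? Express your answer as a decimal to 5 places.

0.57338

p₁ = N(9)/N(5) = 10,740/15,847 = 0.677731; p₂ = N(7)/N(5) = 13,407/15,847 = 0.846028.
P(both) = p₁ × p₂ = 0.677731 × 0.846028 = 0.573379.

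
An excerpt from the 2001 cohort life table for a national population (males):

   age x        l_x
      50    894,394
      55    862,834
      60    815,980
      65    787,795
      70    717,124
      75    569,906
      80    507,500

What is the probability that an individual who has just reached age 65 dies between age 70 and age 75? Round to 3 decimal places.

We want 5|5q65 = (l_70 − l_75)/l_65.
This is the probability of reaching 70 but not 75, conditional on being alive at 65: (l_70 − l_75) / l_65.
= (717,124 − 569,906) / 787,795 = 147,218 / 787,795 = 0.186873.

0.187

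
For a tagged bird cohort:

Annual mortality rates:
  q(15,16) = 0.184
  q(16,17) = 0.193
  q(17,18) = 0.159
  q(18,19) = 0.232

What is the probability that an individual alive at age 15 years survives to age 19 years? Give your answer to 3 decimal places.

Survival from 15 to 19 is the product of surviving each interval: (1 − 0.184) × (1 − 0.193) × (1 − 0.159) × (1 − 0.232).
= 0.816 × 0.807 × 0.841 × 0.768 = 0.425325.

0.425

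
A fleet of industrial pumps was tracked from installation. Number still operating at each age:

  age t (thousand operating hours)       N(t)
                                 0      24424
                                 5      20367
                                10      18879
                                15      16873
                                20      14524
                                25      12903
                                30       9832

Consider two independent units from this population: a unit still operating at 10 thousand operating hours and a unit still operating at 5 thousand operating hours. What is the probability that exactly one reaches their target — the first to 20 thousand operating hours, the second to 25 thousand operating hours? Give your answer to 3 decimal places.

0.428

p₁ = N(20)/N(10) = 14524/18879 = 0.769320; p₂ = N(25)/N(5) = 12903/20367 = 0.633525.
P(exactly one) = p₁(1−p₂) + (1−p₁)p₂ = 0.281937 + 0.146142 = 0.428078.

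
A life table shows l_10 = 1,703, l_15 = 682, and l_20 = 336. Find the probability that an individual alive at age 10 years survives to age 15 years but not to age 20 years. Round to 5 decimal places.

0.20317

This is the probability of reaching 15 but not 20, conditional on being alive at 10: (l_15 − l_20) / l_10.
= (682 − 336) / 1,703 = 346 / 1,703 = 0.203171.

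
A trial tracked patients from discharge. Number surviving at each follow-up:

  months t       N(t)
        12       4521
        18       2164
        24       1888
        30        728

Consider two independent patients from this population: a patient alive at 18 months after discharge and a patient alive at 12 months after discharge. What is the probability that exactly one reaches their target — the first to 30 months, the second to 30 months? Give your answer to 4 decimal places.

p₁ = N(30)/N(18) = 728/2164 = 0.336414; p₂ = N(30)/N(12) = 728/4521 = 0.161026.
P(exactly one) = p₁(1−p₂) + (1−p₁)p₂ = 0.282243 + 0.106855 = 0.389097.

0.3891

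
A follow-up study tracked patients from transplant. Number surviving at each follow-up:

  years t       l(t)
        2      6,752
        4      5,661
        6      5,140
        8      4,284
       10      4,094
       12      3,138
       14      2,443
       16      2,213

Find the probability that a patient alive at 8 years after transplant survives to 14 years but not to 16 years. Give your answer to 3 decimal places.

This is the probability of reaching 14 but not 16, conditional on being alive at 8: (l(14) − l(16)) / l(8).
= (2,443 − 2,213) / 4,284 = 230 / 4,284 = 0.053688.

0.054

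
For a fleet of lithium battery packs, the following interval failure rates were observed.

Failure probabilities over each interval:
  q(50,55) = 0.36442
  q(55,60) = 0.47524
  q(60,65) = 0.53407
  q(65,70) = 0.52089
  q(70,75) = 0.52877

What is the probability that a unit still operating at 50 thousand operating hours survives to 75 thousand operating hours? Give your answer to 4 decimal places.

The overall survival probability is (1 − 0.36442) × (1 − 0.47524) × (1 − 0.53407) × (1 − 0.52089) × (1 − 0.52877).
= 0.63558 × 0.52476 × 0.46593 × 0.47911 × 0.47123 = 0.035085.

0.0351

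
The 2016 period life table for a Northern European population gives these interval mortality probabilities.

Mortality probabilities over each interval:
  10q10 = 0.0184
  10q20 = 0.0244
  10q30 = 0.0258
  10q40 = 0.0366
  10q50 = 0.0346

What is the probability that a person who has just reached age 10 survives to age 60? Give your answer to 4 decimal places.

0.8677

50p10 = (1 − 0.0184) × (1 − 0.0244) × (1 − 0.0258) × (1 − 0.0366) × (1 − 0.0346).
= 0.9816 × 0.9756 × 0.9742 × 0.9634 × 0.9654 = 0.867698.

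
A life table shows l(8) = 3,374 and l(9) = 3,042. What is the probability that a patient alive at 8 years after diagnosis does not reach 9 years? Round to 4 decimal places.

0.0984

P(die before 9 | alive at 8) = 1 − l(9)/l(8) = 1 − 3,042/3,374 = (332)/3,374 = 0.098400.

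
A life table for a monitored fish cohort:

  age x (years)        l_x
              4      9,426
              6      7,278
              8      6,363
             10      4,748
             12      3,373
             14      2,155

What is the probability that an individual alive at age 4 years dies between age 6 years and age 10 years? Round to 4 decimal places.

0.2684

This is the probability of reaching 6 but not 10, conditional on being alive at 4: (l_6 − l_10) / l_4.
= (7,278 − 4,748) / 9,426 = 2,530 / 9,426 = 0.268407.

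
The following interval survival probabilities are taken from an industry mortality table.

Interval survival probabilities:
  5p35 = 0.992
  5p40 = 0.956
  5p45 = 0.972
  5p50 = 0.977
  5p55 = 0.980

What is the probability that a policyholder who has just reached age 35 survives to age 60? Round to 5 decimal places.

25p35 = 0.992 × 0.956 × 0.972 × 0.977 × 0.980.
= 0.882585.

0.88258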